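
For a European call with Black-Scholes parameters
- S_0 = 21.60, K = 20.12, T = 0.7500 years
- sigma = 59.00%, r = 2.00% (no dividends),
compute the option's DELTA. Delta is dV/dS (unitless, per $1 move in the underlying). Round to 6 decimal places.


Answer: Delta = 0.664125

Derivation:
d1 = 0.4237486167; d2 = -0.0872063715
phi(d1) = 0.3646854863; exp(-qT) = 1.0000000000; exp(-rT) = 0.9851119396
N(d1) = 0.6641254224
Delta = exp(-qT) * N(d1) = 1.0000000000 * 0.6641254224 = 0.664125


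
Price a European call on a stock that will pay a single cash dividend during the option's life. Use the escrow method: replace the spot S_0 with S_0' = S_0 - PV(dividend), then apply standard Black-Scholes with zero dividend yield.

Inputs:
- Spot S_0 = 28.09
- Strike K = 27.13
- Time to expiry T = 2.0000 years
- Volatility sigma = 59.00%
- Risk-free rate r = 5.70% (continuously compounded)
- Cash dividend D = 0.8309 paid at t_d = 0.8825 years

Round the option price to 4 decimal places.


PV(D) = D * exp(-r * t_d) = 0.8309 * 0.95094172 = 0.79013748
S_0' = S_0 - PV(D) = 28.0900 - 0.79013748 = 27.29986252
d1 = (ln(S_0'/K) + (r + sigma^2/2)*T) / (sigma*sqrt(T)) = 0.56130081
d2 = d1 - sigma*sqrt(T) = -0.27308519
exp(-rT) = 0.89225796
N(d1) = 0.71270376; N(d2) = 0.39239387
C = S_0' * N(d1) - K * exp(-rT) * N(d2) = 27.29986252 * 0.71270376 - 27.1300 * 0.89225796 * 0.39239387 = 9.9581

Answer: Price = 9.9581


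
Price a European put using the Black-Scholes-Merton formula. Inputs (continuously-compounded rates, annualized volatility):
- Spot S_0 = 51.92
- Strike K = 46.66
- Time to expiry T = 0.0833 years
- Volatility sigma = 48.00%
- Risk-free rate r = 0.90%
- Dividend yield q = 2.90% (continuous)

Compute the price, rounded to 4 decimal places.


Answer: Price = 0.8779

Derivation:
d1 = (ln(S/K) + (r - q + 0.5*sigma^2) * T) / (sigma * sqrt(T)) = 0.82828057
d2 = d1 - sigma * sqrt(T) = 0.68974422
exp(-rT) = 0.99925058; exp(-qT) = 0.99758722
P = K * exp(-rT) * N(-d2) - S_0 * exp(-qT) * N(-d1)
N(-d1) = 0.20375581; N(-d2) = 0.24517753
P = 46.6600 * 0.99925058 * 0.24517753 - 51.9200 * 0.99758722 * 0.20375581 = 0.8779


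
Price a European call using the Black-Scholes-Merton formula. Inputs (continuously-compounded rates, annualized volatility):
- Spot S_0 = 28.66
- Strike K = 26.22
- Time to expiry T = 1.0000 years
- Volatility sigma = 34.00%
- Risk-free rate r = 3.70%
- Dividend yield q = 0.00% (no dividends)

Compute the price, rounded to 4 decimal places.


d1 = (ln(S/K) + (r - q + 0.5*sigma^2) * T) / (sigma * sqrt(T)) = 0.54052925
d2 = d1 - sigma * sqrt(T) = 0.20052925
exp(-rT) = 0.96367614; exp(-qT) = 1.00000000
C = S_0 * exp(-qT) * N(d1) - K * exp(-rT) * N(d2)
N(d1) = 0.70558395; N(d2) = 0.57946666
C = 28.6600 * 1.00000000 * 0.70558395 - 26.2200 * 0.96367614 * 0.57946666 = 5.5803

Answer: Price = 5.5803


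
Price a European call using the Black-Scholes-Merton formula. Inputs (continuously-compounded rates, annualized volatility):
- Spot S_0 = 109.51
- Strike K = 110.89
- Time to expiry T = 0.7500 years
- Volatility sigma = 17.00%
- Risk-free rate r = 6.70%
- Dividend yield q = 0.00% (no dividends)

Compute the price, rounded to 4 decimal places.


d1 = (ln(S/K) + (r - q + 0.5*sigma^2) * T) / (sigma * sqrt(T)) = 0.32986840
d2 = d1 - sigma * sqrt(T) = 0.18264408
exp(-rT) = 0.95099165; exp(-qT) = 1.00000000
C = S_0 * exp(-qT) * N(d1) - K * exp(-rT) * N(d2)
N(d1) = 0.62925030; N(d2) = 0.57246135
C = 109.5100 * 1.00000000 * 0.62925030 - 110.8900 * 0.95099165 * 0.57246135 = 8.5400

Answer: Price = 8.5400


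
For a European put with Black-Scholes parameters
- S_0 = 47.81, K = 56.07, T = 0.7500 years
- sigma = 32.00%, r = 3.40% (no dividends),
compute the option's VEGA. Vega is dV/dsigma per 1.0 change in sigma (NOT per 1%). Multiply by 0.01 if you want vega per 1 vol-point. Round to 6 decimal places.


Answer: Vega = 15.566494

Derivation:
d1 = -0.3444835707; d2 = -0.6216116999
phi(d1) = 0.3759598217; exp(-qT) = 1.0000000000; exp(-rT) = 0.9748223790
Vega = S * exp(-qT) * phi(d1) * sqrt(T) = 47.8100 * 1.0000000000 * 0.3759598217 * 0.8660254038 = 15.566494


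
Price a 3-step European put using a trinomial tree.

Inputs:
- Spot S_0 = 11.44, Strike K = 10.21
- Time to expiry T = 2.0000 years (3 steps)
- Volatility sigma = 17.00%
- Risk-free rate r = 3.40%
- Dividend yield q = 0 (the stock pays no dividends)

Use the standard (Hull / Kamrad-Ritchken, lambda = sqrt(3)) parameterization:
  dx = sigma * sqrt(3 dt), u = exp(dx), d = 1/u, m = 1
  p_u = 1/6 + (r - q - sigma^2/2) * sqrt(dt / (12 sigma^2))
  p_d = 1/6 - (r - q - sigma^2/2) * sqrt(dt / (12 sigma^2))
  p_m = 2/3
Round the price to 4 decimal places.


dt = T/N = 0.666667; dx = sigma*sqrt(3*dt) = 0.240416
u = exp(dx) = 1.271778; d = 1/u = 0.786300
p_u = 0.193772, p_m = 0.666667, p_d = 0.139561
Discount per step: exp(-r*dt) = 0.977588
Stock lattice S(k, j) with j the centered position index:
  k=0: S(0,+0) = 11.4400
  k=1: S(1,-1) = 8.9953; S(1,+0) = 11.4400; S(1,+1) = 14.5491
  k=2: S(2,-2) = 7.0730; S(2,-1) = 8.9953; S(2,+0) = 11.4400; S(2,+1) = 14.5491; S(2,+2) = 18.5033
  k=3: S(3,-3) = 5.5615; S(3,-2) = 7.0730; S(3,-1) = 8.9953; S(3,+0) = 11.4400; S(3,+1) = 14.5491; S(3,+2) = 18.5033; S(3,+3) = 23.5321
Terminal payoffs V(N, j) = max(K - S_T, 0):
  V(3,-3) = 4.648504; V(3,-2) = 3.137010; V(3,-1) = 1.214723; V(3,+0) = 0.000000; V(3,+1) = 0.000000; V(3,+2) = 0.000000; V(3,+3) = 0.000000
Backward induction: V(k, j) = exp(-r*dt) * [p_u * V(k+1, j+1) + p_m * V(k+1, j) + p_d * V(k+1, j-1)]
  V(2,-2) = exp(-r*dt) * [p_u*1.214723 + p_m*3.137010 + p_d*4.648504] = 2.908784
  V(2,-1) = exp(-r*dt) * [p_u*0.000000 + p_m*1.214723 + p_d*3.137010] = 1.219658
  V(2,+0) = exp(-r*dt) * [p_u*0.000000 + p_m*0.000000 + p_d*1.214723] = 0.165728
  V(2,+1) = exp(-r*dt) * [p_u*0.000000 + p_m*0.000000 + p_d*0.000000] = 0.000000
  V(2,+2) = exp(-r*dt) * [p_u*0.000000 + p_m*0.000000 + p_d*0.000000] = 0.000000
  V(1,-1) = exp(-r*dt) * [p_u*0.165728 + p_m*1.219658 + p_d*2.908784] = 1.223130
  V(1,+0) = exp(-r*dt) * [p_u*0.000000 + p_m*0.165728 + p_d*1.219658] = 0.274411
  V(1,+1) = exp(-r*dt) * [p_u*0.000000 + p_m*0.000000 + p_d*0.165728] = 0.022611
  V(0,+0) = exp(-r*dt) * [p_u*0.022611 + p_m*0.274411 + p_d*1.223130] = 0.349999

Answer: Price = V(0,0) = 0.3500


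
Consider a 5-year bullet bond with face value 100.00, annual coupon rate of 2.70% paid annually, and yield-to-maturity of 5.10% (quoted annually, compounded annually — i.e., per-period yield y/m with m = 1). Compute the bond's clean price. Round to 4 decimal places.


Coupon per period c = face * coupon_rate / m = 2.700000
Periods per year m = 1; per-period yield y/m = 0.051000
Number of cashflows N = 5
Cashflows (t years, CF_t, discount factor 1/(1+y/m)^(m*t), PV):
  t = 1.0000: CF_t = 2.700000, DF = 0.951475, PV = 2.568982
  t = 2.0000: CF_t = 2.700000, DF = 0.905304, PV = 2.444322
  t = 3.0000: CF_t = 2.700000, DF = 0.861374, PV = 2.325710
  t = 4.0000: CF_t = 2.700000, DF = 0.819576, PV = 2.212855
  t = 5.0000: CF_t = 102.700000, DF = 0.779806, PV = 80.086048
Price P = sum_t PV_t = 89.637917

Answer: Price = 89.6379


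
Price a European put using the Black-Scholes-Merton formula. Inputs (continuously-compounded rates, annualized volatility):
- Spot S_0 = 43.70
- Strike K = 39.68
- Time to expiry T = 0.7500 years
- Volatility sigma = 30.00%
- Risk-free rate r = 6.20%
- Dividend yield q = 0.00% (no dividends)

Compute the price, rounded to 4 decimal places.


d1 = (ln(S/K) + (r - q + 0.5*sigma^2) * T) / (sigma * sqrt(T)) = 0.68031422
d2 = d1 - sigma * sqrt(T) = 0.42050660
exp(-rT) = 0.95456456; exp(-qT) = 1.00000000
P = K * exp(-rT) * N(-d2) - S_0 * exp(-qT) * N(-d1)
N(-d1) = 0.24815276; N(-d2) = 0.33705770
P = 39.6800 * 0.95456456 * 0.33705770 - 43.7000 * 1.00000000 * 0.24815276 = 1.9225

Answer: Price = 1.9225


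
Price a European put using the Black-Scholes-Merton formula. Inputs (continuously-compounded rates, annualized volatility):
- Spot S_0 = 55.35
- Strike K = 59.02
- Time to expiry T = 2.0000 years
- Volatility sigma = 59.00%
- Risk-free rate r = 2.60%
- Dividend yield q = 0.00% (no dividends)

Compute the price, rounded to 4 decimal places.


d1 = (ln(S/K) + (r - q + 0.5*sigma^2) * T) / (sigma * sqrt(T)) = 0.40257182
d2 = d1 - sigma * sqrt(T) = -0.43181418
exp(-rT) = 0.94932887; exp(-qT) = 1.00000000
P = K * exp(-rT) * N(-d2) - S_0 * exp(-qT) * N(-d1)
N(-d1) = 0.34363162; N(-d2) = 0.66706177
P = 59.0200 * 0.94932887 * 0.66706177 - 55.3500 * 1.00000000 * 0.34363162 = 18.3551

Answer: Price = 18.3551


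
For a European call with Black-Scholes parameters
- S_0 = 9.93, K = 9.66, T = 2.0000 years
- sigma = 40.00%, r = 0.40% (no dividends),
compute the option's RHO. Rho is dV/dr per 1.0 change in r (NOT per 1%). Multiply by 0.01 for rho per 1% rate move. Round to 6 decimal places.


d1 = 0.3457165789; d2 = -0.2199688461
phi(d1) = 0.3757998806; exp(-qT) = 1.0000000000; exp(-rT) = 0.9920319148
N(d2) = 0.4129477088
Rho = K*T*exp(-rT)*N(d2) = 9.6600 * 2.0000 * 0.9920319148 * 0.4129477088 = 7.914579

Answer: Rho = 7.914579


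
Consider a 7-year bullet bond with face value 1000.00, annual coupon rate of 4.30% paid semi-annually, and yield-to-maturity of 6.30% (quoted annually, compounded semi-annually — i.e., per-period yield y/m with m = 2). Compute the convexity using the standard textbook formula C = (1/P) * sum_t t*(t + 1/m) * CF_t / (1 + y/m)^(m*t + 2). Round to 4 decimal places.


Answer: Convexity = 40.5700

Derivation:
Coupon per period c = face * coupon_rate / m = 21.500000
Periods per year m = 2; per-period yield y/m = 0.031500
Number of cashflows N = 14
Cashflows (t years, CF_t, discount factor 1/(1+y/m)^(m*t), PV):
  t = 0.5000: CF_t = 21.500000, DF = 0.969462, PV = 20.843432
  t = 1.0000: CF_t = 21.500000, DF = 0.939856, PV = 20.206914
  t = 1.5000: CF_t = 21.500000, DF = 0.911155, PV = 19.589834
  t = 2.0000: CF_t = 21.500000, DF = 0.883330, PV = 18.991599
  t = 2.5000: CF_t = 21.500000, DF = 0.856355, PV = 18.411633
  t = 3.0000: CF_t = 21.500000, DF = 0.830204, PV = 17.849377
  t = 3.5000: CF_t = 21.500000, DF = 0.804851, PV = 17.304292
  t = 4.0000: CF_t = 21.500000, DF = 0.780272, PV = 16.775853
  t = 4.5000: CF_t = 21.500000, DF = 0.756444, PV = 16.263551
  t = 5.0000: CF_t = 21.500000, DF = 0.733344, PV = 15.766894
  t = 5.5000: CF_t = 21.500000, DF = 0.710949, PV = 15.285403
  t = 6.0000: CF_t = 21.500000, DF = 0.689238, PV = 14.818617
  t = 6.5000: CF_t = 21.500000, DF = 0.668190, PV = 14.366085
  t = 7.0000: CF_t = 1021.500000, DF = 0.647785, PV = 661.712165
Price P = sum_t PV_t = 888.185648
Convexity numerator sum_t t*(t + 1/m) * CF_t / (1+y/m)^(m*t + 2):
  t = 0.5000: term = 9.794917
  t = 1.0000: term = 28.487398
  t = 1.5000: term = 55.234898
  t = 2.0000: term = 89.246886
  t = 2.5000: term = 129.782190
  t = 3.0000: term = 176.146452
  t = 3.5000: term = 227.689710
  t = 4.0000: term = 283.804085
  t = 4.5000: term = 343.921576
  t = 5.0000: term = 407.511966
  t = 5.5000: term = 474.080814
  t = 6.0000: term = 543.167548
  t = 6.5000: term = 614.343648
  t = 7.0000: term = 32650.509105
Convexity = (1/P) * sum = 36033.721193 / 888.185648 = 40.570033


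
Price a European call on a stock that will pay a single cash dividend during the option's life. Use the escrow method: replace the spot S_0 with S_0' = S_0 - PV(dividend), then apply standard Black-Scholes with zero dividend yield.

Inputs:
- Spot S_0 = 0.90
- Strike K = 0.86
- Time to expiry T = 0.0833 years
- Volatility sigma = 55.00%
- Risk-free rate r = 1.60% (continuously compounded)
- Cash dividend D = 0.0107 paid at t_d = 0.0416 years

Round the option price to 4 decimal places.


PV(D) = D * exp(-r * t_d) = 0.0107 * 0.99933462 = 0.01069288
S_0' = S_0 - PV(D) = 0.9000 - 0.01069288 = 0.88930712
d1 = (ln(S_0'/K) + (r + sigma^2/2)*T) / (sigma*sqrt(T)) = 0.29886801
d2 = d1 - sigma*sqrt(T) = 0.14012844
exp(-rT) = 0.99866809
N(d1) = 0.61747962; N(d2) = 0.55572075
C = S_0' * N(d1) - K * exp(-rT) * N(d2) = 0.88930712 * 0.61747962 - 0.8600 * 0.99866809 * 0.55572075 = 0.0718

Answer: Price = 0.0718


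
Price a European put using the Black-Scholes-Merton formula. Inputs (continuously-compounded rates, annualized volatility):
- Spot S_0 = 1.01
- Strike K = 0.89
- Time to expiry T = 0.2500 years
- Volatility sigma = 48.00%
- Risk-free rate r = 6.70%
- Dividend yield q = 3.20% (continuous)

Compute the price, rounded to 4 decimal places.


d1 = (ln(S/K) + (r - q + 0.5*sigma^2) * T) / (sigma * sqrt(T)) = 0.68347561
d2 = d1 - sigma * sqrt(T) = 0.44347561
exp(-rT) = 0.98338950; exp(-qT) = 0.99203191
P = K * exp(-rT) * N(-d2) - S_0 * exp(-qT) * N(-d1)
N(-d1) = 0.24715318; N(-d2) = 0.32871088
P = 0.8900 * 0.98338950 * 0.32871088 - 1.0100 * 0.99203191 * 0.24715318 = 0.0401

Answer: Price = 0.0401


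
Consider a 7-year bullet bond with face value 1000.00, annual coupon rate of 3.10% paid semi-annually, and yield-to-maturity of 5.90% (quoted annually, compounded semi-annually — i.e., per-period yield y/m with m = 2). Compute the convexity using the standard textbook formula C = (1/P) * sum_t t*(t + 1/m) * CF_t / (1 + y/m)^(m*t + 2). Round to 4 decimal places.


Coupon per period c = face * coupon_rate / m = 15.500000
Periods per year m = 2; per-period yield y/m = 0.029500
Number of cashflows N = 14
Cashflows (t years, CF_t, discount factor 1/(1+y/m)^(m*t), PV):
  t = 0.5000: CF_t = 15.500000, DF = 0.971345, PV = 15.055852
  t = 1.0000: CF_t = 15.500000, DF = 0.943512, PV = 14.624432
  t = 1.5000: CF_t = 15.500000, DF = 0.916476, PV = 14.205373
  t = 2.0000: CF_t = 15.500000, DF = 0.890214, PV = 13.798323
  t = 2.5000: CF_t = 15.500000, DF = 0.864706, PV = 13.402936
  t = 3.0000: CF_t = 15.500000, DF = 0.839928, PV = 13.018879
  t = 3.5000: CF_t = 15.500000, DF = 0.815860, PV = 12.645827
  t = 4.0000: CF_t = 15.500000, DF = 0.792482, PV = 12.283465
  t = 4.5000: CF_t = 15.500000, DF = 0.769773, PV = 11.931486
  t = 5.0000: CF_t = 15.500000, DF = 0.747716, PV = 11.589593
  t = 5.5000: CF_t = 15.500000, DF = 0.726290, PV = 11.257497
  t = 6.0000: CF_t = 15.500000, DF = 0.705479, PV = 10.934917
  t = 6.5000: CF_t = 15.500000, DF = 0.685263, PV = 10.621580
  t = 7.0000: CF_t = 1015.500000, DF = 0.665627, PV = 675.944462
Price P = sum_t PV_t = 841.314622
Convexity numerator sum_t t*(t + 1/m) * CF_t / (1+y/m)^(m*t + 2):
  t = 0.5000: term = 7.102687
  t = 1.0000: term = 20.697484
  t = 1.5000: term = 40.208808
  t = 2.0000: term = 65.094395
  t = 2.5000: term = 94.843704
  t = 3.0000: term = 128.976382
  t = 3.5000: term = 167.040805
  t = 4.0000: term = 208.612676
  t = 4.5000: term = 253.293681
  t = 5.0000: term = 300.710215
  t = 5.5000: term = 350.512149
  t = 6.0000: term = 402.371667
  t = 6.5000: term = 455.982138
  t = 7.0000: term = 33482.479830
Convexity = (1/P) * sum = 35977.926620 / 841.314622 = 42.763938

Answer: Convexity = 42.7639


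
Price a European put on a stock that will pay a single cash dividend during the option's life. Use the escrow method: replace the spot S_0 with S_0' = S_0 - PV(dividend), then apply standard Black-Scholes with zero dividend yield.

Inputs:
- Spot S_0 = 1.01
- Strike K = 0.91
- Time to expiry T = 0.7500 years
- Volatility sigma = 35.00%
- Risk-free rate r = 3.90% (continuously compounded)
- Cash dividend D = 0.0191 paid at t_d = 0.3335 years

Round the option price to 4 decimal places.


PV(D) = D * exp(-r * t_d) = 0.0191 * 0.98707772 = 0.01885318
S_0' = S_0 - PV(D) = 1.0100 - 0.01885318 = 0.99114682
d1 = (ln(S_0'/K) + (r + sigma^2/2)*T) / (sigma*sqrt(T)) = 0.52986098
d2 = d1 - sigma*sqrt(T) = 0.22675208
exp(-rT) = 0.97117364
N(-d1) = 0.29810416; N(-d2) = 0.41030826
P = K * exp(-rT) * N(-d2) - S_0' * N(-d1) = 0.9100 * 0.97117364 * 0.41030826 - 0.99114682 * 0.29810416 = 0.0672

Answer: Price = 0.0672


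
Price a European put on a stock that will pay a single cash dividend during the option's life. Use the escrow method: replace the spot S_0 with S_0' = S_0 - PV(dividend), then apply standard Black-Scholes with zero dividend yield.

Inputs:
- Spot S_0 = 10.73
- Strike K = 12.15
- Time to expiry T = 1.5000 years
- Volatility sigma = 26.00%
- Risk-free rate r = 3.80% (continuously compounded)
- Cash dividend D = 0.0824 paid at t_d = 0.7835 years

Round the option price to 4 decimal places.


PV(D) = D * exp(-r * t_d) = 0.0824 * 0.97066585 = 0.07998287
S_0' = S_0 - PV(D) = 10.7300 - 0.07998287 = 10.65001713
d1 = (ln(S_0'/K) + (r + sigma^2/2)*T) / (sigma*sqrt(T)) = -0.07558142
d2 = d1 - sigma*sqrt(T) = -0.39401509
exp(-rT) = 0.94459407
N(-d1) = 0.53012394; N(-d2) = 0.65321505
P = K * exp(-rT) * N(-d2) - S_0' * N(-d1) = 12.1500 * 0.94459407 * 0.65321505 - 10.65001713 * 0.53012394 = 1.8510

Answer: Price = 1.8510


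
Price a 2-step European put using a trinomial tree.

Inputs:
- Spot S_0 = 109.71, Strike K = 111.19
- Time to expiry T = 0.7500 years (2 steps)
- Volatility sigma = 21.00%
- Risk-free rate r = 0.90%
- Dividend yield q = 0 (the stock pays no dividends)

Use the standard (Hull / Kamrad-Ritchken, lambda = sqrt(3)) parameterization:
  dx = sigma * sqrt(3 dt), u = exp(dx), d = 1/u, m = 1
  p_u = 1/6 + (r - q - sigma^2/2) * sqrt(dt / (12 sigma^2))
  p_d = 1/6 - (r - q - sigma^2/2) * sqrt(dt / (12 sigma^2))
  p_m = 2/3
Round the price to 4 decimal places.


dt = T/N = 0.375000; dx = sigma*sqrt(3*dt) = 0.222739
u = exp(dx) = 1.249494; d = 1/u = 0.800324
p_u = 0.155681, p_m = 0.666667, p_d = 0.177652
Discount per step: exp(-r*dt) = 0.996631
Stock lattice S(k, j) with j the centered position index:
  k=0: S(0,+0) = 109.7100
  k=1: S(1,-1) = 87.8035; S(1,+0) = 109.7100; S(1,+1) = 137.0820
  k=2: S(2,-2) = 70.2713; S(2,-1) = 87.8035; S(2,+0) = 109.7100; S(2,+1) = 137.0820; S(2,+2) = 171.2831
Terminal payoffs V(N, j) = max(K - S_T, 0):
  V(2,-2) = 40.918715; V(2,-1) = 23.386454; V(2,+0) = 1.480000; V(2,+1) = 0.000000; V(2,+2) = 0.000000
Backward induction: V(k, j) = exp(-r*dt) * [p_u * V(k+1, j+1) + p_m * V(k+1, j) + p_d * V(k+1, j-1)]
  V(1,-1) = exp(-r*dt) * [p_u*1.480000 + p_m*23.386454 + p_d*40.918715] = 23.012873
  V(1,+0) = exp(-r*dt) * [p_u*0.000000 + p_m*1.480000 + p_d*23.386454] = 5.123996
  V(1,+1) = exp(-r*dt) * [p_u*0.000000 + p_m*0.000000 + p_d*1.480000] = 0.262039
  V(0,+0) = exp(-r*dt) * [p_u*0.262039 + p_m*5.123996 + p_d*23.012873] = 7.519655

Answer: Price = V(0,0) = 7.5197


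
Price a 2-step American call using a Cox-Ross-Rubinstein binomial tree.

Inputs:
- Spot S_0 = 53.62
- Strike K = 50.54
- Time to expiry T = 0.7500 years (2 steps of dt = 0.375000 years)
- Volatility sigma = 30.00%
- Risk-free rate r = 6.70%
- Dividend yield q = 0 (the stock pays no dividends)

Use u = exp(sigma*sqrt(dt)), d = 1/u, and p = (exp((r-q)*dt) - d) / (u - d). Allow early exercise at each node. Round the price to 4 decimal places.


Answer: Price = V(0,0) = 8.4572

Derivation:
dt = T/N = 0.375000
u = exp(sigma*sqrt(dt)) = 1.201669; d = 1/u = 0.832176
p = (exp((r-q)*dt) - d) / (u - d) = 0.523061
Discount per step: exp(-r*dt) = 0.975188
Stock lattice S(k, i) with i counting down-moves:
  k=0: S(0,0) = 53.6200
  k=1: S(1,0) = 64.4335; S(1,1) = 44.6213
  k=2: S(2,0) = 77.4278; S(2,1) = 53.6200; S(2,2) = 37.1327
Terminal payoffs V(N, i) = max(S_T - K, 0):
  V(2,0) = 26.887777; V(2,1) = 3.080000; V(2,2) = 0.000000
Backward induction: V(k, i) = exp(-r*dt) * [p * V(k+1, i) + (1-p) * V(k+1, i+1)]; then take max(V_cont, immediate exercise) for American.
  V(1,0) = exp(-r*dt) * [p*26.887777 + (1-p)*3.080000] = 15.147510; exercise = 13.893512; V(1,0) = max -> 15.147510
  V(1,1) = exp(-r*dt) * [p*3.080000 + (1-p)*0.000000] = 1.571054; exercise = 0.000000; V(1,1) = max -> 1.571054
  V(0,0) = exp(-r*dt) * [p*15.147510 + (1-p)*1.571054] = 8.457186; exercise = 3.080000; V(0,0) = max -> 8.457186


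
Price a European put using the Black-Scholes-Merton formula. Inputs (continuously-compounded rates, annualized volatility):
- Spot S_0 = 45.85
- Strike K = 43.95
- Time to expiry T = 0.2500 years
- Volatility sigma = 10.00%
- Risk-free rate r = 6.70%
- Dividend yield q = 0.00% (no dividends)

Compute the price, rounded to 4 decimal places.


Answer: Price = 0.1297

Derivation:
d1 = (ln(S/K) + (r - q + 0.5*sigma^2) * T) / (sigma * sqrt(T)) = 1.20645149
d2 = d1 - sigma * sqrt(T) = 1.15645149
exp(-rT) = 0.98338950; exp(-qT) = 1.00000000
P = K * exp(-rT) * N(-d2) - S_0 * exp(-qT) * N(-d1)
N(-d1) = 0.11382173; N(-d2) = 0.12374827
P = 43.9500 * 0.98338950 * 0.12374827 - 45.8500 * 1.00000000 * 0.11382173 = 0.1297


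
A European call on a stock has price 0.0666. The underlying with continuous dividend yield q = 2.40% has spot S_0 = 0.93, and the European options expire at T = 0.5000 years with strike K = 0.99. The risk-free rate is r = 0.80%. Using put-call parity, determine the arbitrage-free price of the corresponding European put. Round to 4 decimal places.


Put-call parity: C - P = S_0 * exp(-qT) - K * exp(-rT).
S_0 * exp(-qT) = 0.9300 * 0.98807171 = 0.91890669
K * exp(-rT) = 0.9900 * 0.99600799 = 0.98604791
P = C - S*exp(-qT) + K*exp(-rT)
P = 0.0666 - 0.91890669 + 0.98604791 = 0.1337

Answer: Put price = 0.1337


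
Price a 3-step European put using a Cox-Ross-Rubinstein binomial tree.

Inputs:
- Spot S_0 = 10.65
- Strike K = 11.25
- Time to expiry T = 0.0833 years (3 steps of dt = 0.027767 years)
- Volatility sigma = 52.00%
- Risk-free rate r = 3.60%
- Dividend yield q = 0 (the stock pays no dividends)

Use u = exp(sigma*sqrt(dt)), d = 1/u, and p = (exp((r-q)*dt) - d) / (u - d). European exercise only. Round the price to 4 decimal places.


Answer: Price = V(0,0) = 0.9877

Derivation:
dt = T/N = 0.027767
u = exp(sigma*sqrt(dt)) = 1.090514; d = 1/u = 0.916999
p = (exp((r-q)*dt) - d) / (u - d) = 0.484115
Discount per step: exp(-r*dt) = 0.999001
Stock lattice S(k, i) with i counting down-moves:
  k=0: S(0,0) = 10.6500
  k=1: S(1,0) = 11.6140; S(1,1) = 9.7660
  k=2: S(2,0) = 12.6652; S(2,1) = 10.6500; S(2,2) = 8.9554
  k=3: S(3,0) = 13.8116; S(3,1) = 11.6140; S(3,2) = 9.7660; S(3,3) = 8.2121
Terminal payoffs V(N, i) = max(K - S_T, 0):
  V(3,0) = 0.000000; V(3,1) = 0.000000; V(3,2) = 1.483965; V(3,3) = 3.037874
Backward induction: V(k, i) = exp(-r*dt) * [p * V(k+1, i) + (1-p) * V(k+1, i+1)].
  V(2,0) = exp(-r*dt) * [p*0.000000 + (1-p)*0.000000] = 0.000000
  V(2,1) = exp(-r*dt) * [p*0.000000 + (1-p)*1.483965] = 0.764790
  V(2,2) = exp(-r*dt) * [p*1.483965 + (1-p)*3.037874] = 2.283320
  V(1,0) = exp(-r*dt) * [p*0.000000 + (1-p)*0.764790] = 0.394150
  V(1,1) = exp(-r*dt) * [p*0.764790 + (1-p)*2.283320] = 1.546630
  V(0,0) = exp(-r*dt) * [p*0.394150 + (1-p)*1.546630] = 0.987709


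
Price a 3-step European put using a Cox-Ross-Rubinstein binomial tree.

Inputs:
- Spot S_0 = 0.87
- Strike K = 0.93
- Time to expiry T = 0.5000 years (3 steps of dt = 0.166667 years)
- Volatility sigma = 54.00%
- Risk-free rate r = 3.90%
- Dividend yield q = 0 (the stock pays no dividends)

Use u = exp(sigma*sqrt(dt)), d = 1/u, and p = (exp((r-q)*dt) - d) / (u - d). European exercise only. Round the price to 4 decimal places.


dt = T/N = 0.166667
u = exp(sigma*sqrt(dt)) = 1.246643; d = 1/u = 0.802154
p = (exp((r-q)*dt) - d) / (u - d) = 0.459780
Discount per step: exp(-r*dt) = 0.993521
Stock lattice S(k, i) with i counting down-moves:
  k=0: S(0,0) = 0.8700
  k=1: S(1,0) = 1.0846; S(1,1) = 0.6979
  k=2: S(2,0) = 1.3521; S(2,1) = 0.8700; S(2,2) = 0.5598
  k=3: S(3,0) = 1.6856; S(3,1) = 1.0846; S(3,2) = 0.6979; S(3,3) = 0.4490
Terminal payoffs V(N, i) = max(K - S_T, 0):
  V(3,0) = 0.000000; V(3,1) = 0.000000; V(3,2) = 0.232126; V(3,3) = 0.480951
Backward induction: V(k, i) = exp(-r*dt) * [p * V(k+1, i) + (1-p) * V(k+1, i+1)].
  V(2,0) = exp(-r*dt) * [p*0.000000 + (1-p)*0.000000] = 0.000000
  V(2,1) = exp(-r*dt) * [p*0.000000 + (1-p)*0.232126] = 0.124586
  V(2,2) = exp(-r*dt) * [p*0.232126 + (1-p)*0.480951] = 0.364172
  V(1,0) = exp(-r*dt) * [p*0.000000 + (1-p)*0.124586] = 0.066868
  V(1,1) = exp(-r*dt) * [p*0.124586 + (1-p)*0.364172] = 0.252369
  V(0,0) = exp(-r*dt) * [p*0.066868 + (1-p)*0.252369] = 0.165997

Answer: Price = V(0,0) = 0.1660


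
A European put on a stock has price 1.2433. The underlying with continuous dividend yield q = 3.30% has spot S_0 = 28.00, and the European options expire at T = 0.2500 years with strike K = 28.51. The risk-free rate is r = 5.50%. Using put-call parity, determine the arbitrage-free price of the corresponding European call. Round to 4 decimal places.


Answer: Call price = 0.8926

Derivation:
Put-call parity: C - P = S_0 * exp(-qT) - K * exp(-rT).
S_0 * exp(-qT) = 28.0000 * 0.99178394 = 27.76995026
K * exp(-rT) = 28.5100 * 0.98634410 = 28.12067028
C = P + S*exp(-qT) - K*exp(-rT)
C = 1.2433 + 27.76995026 - 28.12067028 = 0.8926


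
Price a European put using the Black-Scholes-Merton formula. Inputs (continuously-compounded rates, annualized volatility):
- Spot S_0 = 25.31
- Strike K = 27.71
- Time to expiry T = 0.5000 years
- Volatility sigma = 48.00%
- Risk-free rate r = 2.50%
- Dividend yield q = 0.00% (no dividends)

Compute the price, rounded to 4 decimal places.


d1 = (ln(S/K) + (r - q + 0.5*sigma^2) * T) / (sigma * sqrt(T)) = -0.06038039
d2 = d1 - sigma * sqrt(T) = -0.39979165
exp(-rT) = 0.98757780; exp(-qT) = 1.00000000
P = K * exp(-rT) * N(-d2) - S_0 * exp(-qT) * N(-d1)
N(-d1) = 0.52407366; N(-d2) = 0.65534501
P = 27.7100 * 0.98757780 * 0.65534501 - 25.3100 * 1.00000000 * 0.52407366 = 4.6697

Answer: Price = 4.6697


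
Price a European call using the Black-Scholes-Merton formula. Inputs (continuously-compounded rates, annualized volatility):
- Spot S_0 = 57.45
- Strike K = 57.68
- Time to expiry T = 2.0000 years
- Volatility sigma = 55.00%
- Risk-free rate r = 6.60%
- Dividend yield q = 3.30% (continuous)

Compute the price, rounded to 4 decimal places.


d1 = (ln(S/K) + (r - q + 0.5*sigma^2) * T) / (sigma * sqrt(T)) = 0.46862475
d2 = d1 - sigma * sqrt(T) = -0.30919271
exp(-rT) = 0.87634100; exp(-qT) = 0.93613086
C = S_0 * exp(-qT) * N(d1) - K * exp(-rT) * N(d2)
N(d1) = 0.68033106; N(d2) = 0.37858747
C = 57.4500 * 0.93613086 * 0.68033106 - 57.6800 * 0.87634100 * 0.37858747 = 17.4521

Answer: Price = 17.4521


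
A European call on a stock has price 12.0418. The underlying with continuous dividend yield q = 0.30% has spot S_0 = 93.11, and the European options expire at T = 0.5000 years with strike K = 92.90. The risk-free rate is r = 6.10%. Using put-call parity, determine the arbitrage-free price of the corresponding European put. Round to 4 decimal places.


Put-call parity: C - P = S_0 * exp(-qT) - K * exp(-rT).
S_0 * exp(-qT) = 93.1100 * 0.99850112 = 92.97043970
K * exp(-rT) = 92.9000 * 0.96996043 = 90.10932414
P = C - S*exp(-qT) + K*exp(-rT)
P = 12.0418 - 92.97043970 + 90.10932414 = 9.1807

Answer: Put price = 9.1807


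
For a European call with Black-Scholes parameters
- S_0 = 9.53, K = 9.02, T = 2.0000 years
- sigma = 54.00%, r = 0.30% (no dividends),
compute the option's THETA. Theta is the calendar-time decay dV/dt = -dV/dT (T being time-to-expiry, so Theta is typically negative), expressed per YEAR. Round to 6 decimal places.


Answer: Theta = -0.662727

Derivation:
d1 = 0.4617150413; d2 = -0.3019602824
phi(d1) = 0.3586067399; exp(-qT) = 1.0000000000; exp(-rT) = 0.9940179641
Theta = -S*exp(-qT)*phi(d1)*sigma/(2*sqrt(T)) - r*K*exp(-rT)*N(d2) + q*S*exp(-qT)*N(d1)
N(d1) = 0.6778571584; N(d2) = 0.3813411703; sqrt(T) = 1.4142135624
Term 1 = -9.5300 * 1.0000000000 * 0.3586067399 * 0.5400 / (2 * 1.4142135624) = -0.6524693490
Term 2 = -0.0030 * 9.0200 * 0.9940179641 * 0.3813411703 = -0.0102573629
Term 3 = 0 (no dividend yield, q = 0)
Theta = -0.6524693490 + (-0.0102573629) + (0.0000000000) = -0.662727


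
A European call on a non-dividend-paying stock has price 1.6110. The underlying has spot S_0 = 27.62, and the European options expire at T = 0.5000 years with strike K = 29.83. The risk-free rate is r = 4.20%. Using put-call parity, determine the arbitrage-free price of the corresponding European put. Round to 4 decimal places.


Answer: Put price = 3.2011

Derivation:
Put-call parity: C - P = S_0 * exp(-qT) - K * exp(-rT).
S_0 * exp(-qT) = 27.6200 * 1.00000000 = 27.62000000
K * exp(-rT) = 29.8300 * 0.97921896 = 29.21010171
P = C - S*exp(-qT) + K*exp(-rT)
P = 1.6110 - 27.62000000 + 29.21010171 = 3.2011


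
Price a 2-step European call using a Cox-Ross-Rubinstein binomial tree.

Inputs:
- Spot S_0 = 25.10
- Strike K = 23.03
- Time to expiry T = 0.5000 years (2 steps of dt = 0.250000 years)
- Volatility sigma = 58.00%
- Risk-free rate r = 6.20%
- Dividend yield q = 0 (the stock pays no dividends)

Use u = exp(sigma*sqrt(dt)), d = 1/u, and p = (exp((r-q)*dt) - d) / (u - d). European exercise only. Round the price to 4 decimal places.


Answer: Price = V(0,0) = 5.3620

Derivation:
dt = T/N = 0.250000
u = exp(sigma*sqrt(dt)) = 1.336427; d = 1/u = 0.748264
p = (exp((r-q)*dt) - d) / (u - d) = 0.454562
Discount per step: exp(-r*dt) = 0.984620
Stock lattice S(k, i) with i counting down-moves:
  k=0: S(0,0) = 25.1000
  k=1: S(1,0) = 33.5443; S(1,1) = 18.7814
  k=2: S(2,0) = 44.8296; S(2,1) = 25.1000; S(2,2) = 14.0534
Terminal payoffs V(N, i) = max(S_T - K, 0):
  V(2,0) = 21.799565; V(2,1) = 2.070000; V(2,2) = 0.000000
Backward induction: V(k, i) = exp(-r*dt) * [p * V(k+1, i) + (1-p) * V(k+1, i+1)].
  V(1,0) = exp(-r*dt) * [p*21.799565 + (1-p)*2.070000] = 10.868543
  V(1,1) = exp(-r*dt) * [p*2.070000 + (1-p)*0.000000] = 0.926472
  V(0,0) = exp(-r*dt) * [p*10.868543 + (1-p)*0.926472] = 5.362005


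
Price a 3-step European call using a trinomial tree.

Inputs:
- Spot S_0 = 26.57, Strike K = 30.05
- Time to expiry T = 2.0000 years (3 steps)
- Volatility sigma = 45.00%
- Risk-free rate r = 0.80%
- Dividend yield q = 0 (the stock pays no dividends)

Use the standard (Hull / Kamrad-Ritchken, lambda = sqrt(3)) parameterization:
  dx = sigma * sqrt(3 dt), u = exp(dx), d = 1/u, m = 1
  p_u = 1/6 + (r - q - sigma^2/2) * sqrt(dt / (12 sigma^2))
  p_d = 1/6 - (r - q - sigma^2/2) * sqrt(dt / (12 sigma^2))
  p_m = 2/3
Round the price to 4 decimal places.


dt = T/N = 0.666667; dx = sigma*sqrt(3*dt) = 0.636396
u = exp(dx) = 1.889658; d = 1/u = 0.529196
p_u = 0.117824, p_m = 0.666667, p_d = 0.215509
Discount per step: exp(-r*dt) = 0.994681
Stock lattice S(k, j) with j the centered position index:
  k=0: S(0,+0) = 26.5700
  k=1: S(1,-1) = 14.0607; S(1,+0) = 26.5700; S(1,+1) = 50.2082
  k=2: S(2,-2) = 7.4409; S(2,-1) = 14.0607; S(2,+0) = 26.5700; S(2,+1) = 50.2082; S(2,+2) = 94.8764
  k=3: S(3,-3) = 3.9377; S(3,-2) = 7.4409; S(3,-1) = 14.0607; S(3,+0) = 26.5700; S(3,+1) = 50.2082; S(3,+2) = 94.8764; S(3,+3) = 179.2840
Terminal payoffs V(N, j) = max(S_T - K, 0):
  V(3,-3) = 0.000000; V(3,-2) = 0.000000; V(3,-1) = 0.000000; V(3,+0) = 0.000000; V(3,+1) = 20.158225; V(3,+2) = 64.826398; V(3,+3) = 149.233987
Backward induction: V(k, j) = exp(-r*dt) * [p_u * V(k+1, j+1) + p_m * V(k+1, j) + p_d * V(k+1, j-1)]
  V(2,-2) = exp(-r*dt) * [p_u*0.000000 + p_m*0.000000 + p_d*0.000000] = 0.000000
  V(2,-1) = exp(-r*dt) * [p_u*0.000000 + p_m*0.000000 + p_d*0.000000] = 0.000000
  V(2,+0) = exp(-r*dt) * [p_u*20.158225 + p_m*0.000000 + p_d*0.000000] = 2.362488
  V(2,+1) = exp(-r*dt) * [p_u*64.826398 + p_m*20.158225 + p_d*0.000000] = 20.964806
  V(2,+2) = exp(-r*dt) * [p_u*149.233987 + p_m*64.826398 + p_d*20.158225] = 64.798703
  V(1,-1) = exp(-r*dt) * [p_u*2.362488 + p_m*0.000000 + p_d*0.000000] = 0.276877
  V(1,+0) = exp(-r*dt) * [p_u*20.964806 + p_m*2.362488 + p_d*0.000000] = 4.023631
  V(1,+1) = exp(-r*dt) * [p_u*64.798703 + p_m*20.964806 + p_d*2.362488] = 22.002851
  V(0,+0) = exp(-r*dt) * [p_u*22.002851 + p_m*4.023631 + p_d*0.276877] = 5.306177

Answer: Price = V(0,0) = 5.3062


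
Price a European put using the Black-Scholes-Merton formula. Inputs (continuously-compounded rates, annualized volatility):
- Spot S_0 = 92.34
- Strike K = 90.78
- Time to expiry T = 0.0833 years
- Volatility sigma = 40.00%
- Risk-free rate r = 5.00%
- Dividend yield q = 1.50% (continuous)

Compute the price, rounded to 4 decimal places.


Answer: Price = 3.3548

Derivation:
d1 = (ln(S/K) + (r - q + 0.5*sigma^2) * T) / (sigma * sqrt(T)) = 0.23056407
d2 = d1 - sigma * sqrt(T) = 0.11511711
exp(-rT) = 0.99584366; exp(-qT) = 0.99875128
P = K * exp(-rT) * N(-d2) - S_0 * exp(-qT) * N(-d1)
N(-d1) = 0.40882674; N(-d2) = 0.45417615
P = 90.7800 * 0.99584366 * 0.45417615 - 92.3400 * 0.99875128 * 0.40882674 = 3.3548


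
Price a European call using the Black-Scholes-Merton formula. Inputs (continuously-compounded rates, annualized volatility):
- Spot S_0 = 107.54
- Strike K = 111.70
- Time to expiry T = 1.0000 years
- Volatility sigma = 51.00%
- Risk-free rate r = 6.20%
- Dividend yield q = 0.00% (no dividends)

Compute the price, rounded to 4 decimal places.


d1 = (ln(S/K) + (r - q + 0.5*sigma^2) * T) / (sigma * sqrt(T)) = 0.30214934
d2 = d1 - sigma * sqrt(T) = -0.20785066
exp(-rT) = 0.93988289; exp(-qT) = 1.00000000
C = S_0 * exp(-qT) * N(d1) - K * exp(-rT) * N(d2)
N(d1) = 0.61873089; N(d2) = 0.41767279
C = 107.5400 * 1.00000000 * 0.61873089 - 111.7000 * 0.93988289 * 0.41767279 = 22.6890

Answer: Price = 22.6890


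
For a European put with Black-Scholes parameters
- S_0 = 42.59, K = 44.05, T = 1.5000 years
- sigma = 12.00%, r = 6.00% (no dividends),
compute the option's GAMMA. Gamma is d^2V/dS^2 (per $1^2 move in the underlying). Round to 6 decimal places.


Answer: Gamma = 0.057428

Derivation:
d1 = 0.4565177418; d2 = 0.3095483572
phi(d1) = 0.3594634566; exp(-qT) = 1.0000000000; exp(-rT) = 0.9139311853
Gamma = exp(-qT) * phi(d1) / (S * sigma * sqrt(T)) = 1.0000000000 * 0.3594634566 / (42.5900 * 0.1200 * 1.2247448714) = 0.057428


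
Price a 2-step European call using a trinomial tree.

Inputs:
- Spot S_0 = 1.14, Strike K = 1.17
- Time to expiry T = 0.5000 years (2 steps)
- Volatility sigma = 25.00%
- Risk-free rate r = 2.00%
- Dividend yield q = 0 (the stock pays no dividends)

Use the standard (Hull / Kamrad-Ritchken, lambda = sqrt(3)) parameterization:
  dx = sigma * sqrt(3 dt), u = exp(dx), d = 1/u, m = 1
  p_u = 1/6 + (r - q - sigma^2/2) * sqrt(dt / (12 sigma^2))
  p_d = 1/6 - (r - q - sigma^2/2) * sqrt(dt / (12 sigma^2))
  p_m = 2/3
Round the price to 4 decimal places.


Answer: Price = V(0,0) = 0.0669

Derivation:
dt = T/N = 0.250000; dx = sigma*sqrt(3*dt) = 0.216506
u = exp(dx) = 1.241731; d = 1/u = 0.805327
p_u = 0.160171, p_m = 0.666667, p_d = 0.173162
Discount per step: exp(-r*dt) = 0.995012
Stock lattice S(k, j) with j the centered position index:
  k=0: S(0,+0) = 1.1400
  k=1: S(1,-1) = 0.9181; S(1,+0) = 1.1400; S(1,+1) = 1.4156
  k=2: S(2,-2) = 0.7393; S(2,-1) = 0.9181; S(2,+0) = 1.1400; S(2,+1) = 1.4156; S(2,+2) = 1.7578
Terminal payoffs V(N, j) = max(S_T - K, 0):
  V(2,-2) = 0.000000; V(2,-1) = 0.000000; V(2,+0) = 0.000000; V(2,+1) = 0.245573; V(2,+2) = 0.587761
Backward induction: V(k, j) = exp(-r*dt) * [p_u * V(k+1, j+1) + p_m * V(k+1, j) + p_d * V(k+1, j-1)]
  V(1,-1) = exp(-r*dt) * [p_u*0.000000 + p_m*0.000000 + p_d*0.000000] = 0.000000
  V(1,+0) = exp(-r*dt) * [p_u*0.245573 + p_m*0.000000 + p_d*0.000000] = 0.039138
  V(1,+1) = exp(-r*dt) * [p_u*0.587761 + p_m*0.245573 + p_d*0.000000] = 0.256572
  V(0,+0) = exp(-r*dt) * [p_u*0.256572 + p_m*0.039138 + p_d*0.000000] = 0.066852


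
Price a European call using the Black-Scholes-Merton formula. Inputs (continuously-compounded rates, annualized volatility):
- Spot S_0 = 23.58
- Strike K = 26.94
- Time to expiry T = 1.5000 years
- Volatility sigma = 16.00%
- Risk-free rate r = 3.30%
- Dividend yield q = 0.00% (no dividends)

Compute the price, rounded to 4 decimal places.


Answer: Price = 1.0633

Derivation:
d1 = (ln(S/K) + (r - q + 0.5*sigma^2) * T) / (sigma * sqrt(T)) = -0.32921793
d2 = d1 - sigma * sqrt(T) = -0.52517711
exp(-rT) = 0.95170516; exp(-qT) = 1.00000000
C = S_0 * exp(-qT) * N(d1) - K * exp(-rT) * N(d2)
N(d1) = 0.37099548; N(d2) = 0.29973004
C = 23.5800 * 1.00000000 * 0.37099548 - 26.9400 * 0.95170516 * 0.29973004 = 1.0633


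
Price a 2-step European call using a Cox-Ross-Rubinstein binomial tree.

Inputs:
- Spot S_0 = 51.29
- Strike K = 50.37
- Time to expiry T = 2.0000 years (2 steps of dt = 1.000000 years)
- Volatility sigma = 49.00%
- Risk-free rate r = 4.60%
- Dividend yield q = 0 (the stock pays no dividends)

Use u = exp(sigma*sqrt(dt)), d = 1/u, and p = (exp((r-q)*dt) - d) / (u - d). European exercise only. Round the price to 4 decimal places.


dt = T/N = 1.000000
u = exp(sigma*sqrt(dt)) = 1.632316; d = 1/u = 0.612626
p = (exp((r-q)*dt) - d) / (u - d) = 0.426059
Discount per step: exp(-r*dt) = 0.955042
Stock lattice S(k, i) with i counting down-moves:
  k=0: S(0,0) = 51.2900
  k=1: S(1,0) = 83.7215; S(1,1) = 31.4216
  k=2: S(2,0) = 136.6600; S(2,1) = 51.2900; S(2,2) = 19.2497
Terminal payoffs V(N, i) = max(S_T - K, 0):
  V(2,0) = 86.289961; V(2,1) = 0.920000; V(2,2) = 0.000000
Backward induction: V(k, i) = exp(-r*dt) * [p * V(k+1, i) + (1-p) * V(k+1, i+1)].
  V(1,0) = exp(-r*dt) * [p*86.289961 + (1-p)*0.920000] = 35.616035
  V(1,1) = exp(-r*dt) * [p*0.920000 + (1-p)*0.000000] = 0.374352
  V(0,0) = exp(-r*dt) * [p*35.616035 + (1-p)*0.374352] = 14.697511

Answer: Price = V(0,0) = 14.6975


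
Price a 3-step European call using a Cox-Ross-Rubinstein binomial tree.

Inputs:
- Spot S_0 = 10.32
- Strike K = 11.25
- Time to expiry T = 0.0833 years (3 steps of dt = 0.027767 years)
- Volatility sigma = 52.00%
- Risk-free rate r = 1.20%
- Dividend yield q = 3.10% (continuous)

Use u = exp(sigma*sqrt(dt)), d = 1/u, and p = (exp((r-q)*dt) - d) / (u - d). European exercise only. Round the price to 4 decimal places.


Answer: Price = V(0,0) = 0.2303

Derivation:
dt = T/N = 0.027767
u = exp(sigma*sqrt(dt)) = 1.090514; d = 1/u = 0.916999
p = (exp((r-q)*dt) - d) / (u - d) = 0.475312
Discount per step: exp(-r*dt) = 0.999667
Stock lattice S(k, i) with i counting down-moves:
  k=0: S(0,0) = 10.3200
  k=1: S(1,0) = 11.2541; S(1,1) = 9.4634
  k=2: S(2,0) = 12.2728; S(2,1) = 10.3200; S(2,2) = 8.6779
  k=3: S(3,0) = 13.3836; S(3,1) = 11.2541; S(3,2) = 9.4634; S(3,3) = 7.9577
Terminal payoffs V(N, i) = max(S_T - K, 0):
  V(3,0) = 2.133622; V(3,1) = 0.004107; V(3,2) = 0.000000; V(3,3) = 0.000000
Backward induction: V(k, i) = exp(-r*dt) * [p * V(k+1, i) + (1-p) * V(k+1, i+1)].
  V(2,0) = exp(-r*dt) * [p*2.133622 + (1-p)*0.004107] = 1.015952
  V(2,1) = exp(-r*dt) * [p*0.004107 + (1-p)*0.000000] = 0.001951
  V(2,2) = exp(-r*dt) * [p*0.000000 + (1-p)*0.000000] = 0.000000
  V(1,0) = exp(-r*dt) * [p*1.015952 + (1-p)*0.001951] = 0.483756
  V(1,1) = exp(-r*dt) * [p*0.001951 + (1-p)*0.000000] = 0.000927
  V(0,0) = exp(-r*dt) * [p*0.483756 + (1-p)*0.000927] = 0.230345


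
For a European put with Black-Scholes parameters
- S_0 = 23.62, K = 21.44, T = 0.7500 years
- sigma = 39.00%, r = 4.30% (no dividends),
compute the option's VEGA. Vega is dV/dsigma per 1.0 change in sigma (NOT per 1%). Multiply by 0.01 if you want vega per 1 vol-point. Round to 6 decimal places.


d1 = 0.5510674332; d2 = 0.2133175257
phi(d1) = 0.3427423805; exp(-qT) = 1.0000000000; exp(-rT) = 0.9682644857
Vega = S * exp(-qT) * phi(d1) * sqrt(T) = 23.6200 * 1.0000000000 * 0.3427423805 * 0.8660254038 = 7.010974

Answer: Vega = 7.010974


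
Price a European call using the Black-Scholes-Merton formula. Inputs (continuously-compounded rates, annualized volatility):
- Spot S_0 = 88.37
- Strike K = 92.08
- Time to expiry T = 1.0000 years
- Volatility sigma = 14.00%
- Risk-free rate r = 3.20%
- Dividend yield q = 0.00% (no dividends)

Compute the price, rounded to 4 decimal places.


Answer: Price = 4.5597

Derivation:
d1 = (ln(S/K) + (r - q + 0.5*sigma^2) * T) / (sigma * sqrt(T)) = 0.00481987
d2 = d1 - sigma * sqrt(T) = -0.13518013
exp(-rT) = 0.96850658; exp(-qT) = 1.00000000
C = S_0 * exp(-qT) * N(d1) - K * exp(-rT) * N(d2)
N(d1) = 0.50192284; N(d2) = 0.44623473
C = 88.3700 * 1.00000000 * 0.50192284 - 92.0800 * 0.96850658 * 0.44623473 = 4.5597


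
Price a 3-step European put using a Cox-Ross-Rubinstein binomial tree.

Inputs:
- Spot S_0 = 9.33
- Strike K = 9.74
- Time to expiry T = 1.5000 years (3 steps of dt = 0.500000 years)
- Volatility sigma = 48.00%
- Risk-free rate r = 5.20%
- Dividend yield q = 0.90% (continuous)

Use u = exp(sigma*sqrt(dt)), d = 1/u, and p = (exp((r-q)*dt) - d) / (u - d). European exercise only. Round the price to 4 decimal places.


dt = T/N = 0.500000
u = exp(sigma*sqrt(dt)) = 1.404121; d = 1/u = 0.712189
p = (exp((r-q)*dt) - d) / (u - d) = 0.447361
Discount per step: exp(-r*dt) = 0.974335
Stock lattice S(k, i) with i counting down-moves:
  k=0: S(0,0) = 9.3300
  k=1: S(1,0) = 13.1004; S(1,1) = 6.6447
  k=2: S(2,0) = 18.3946; S(2,1) = 9.3300; S(2,2) = 4.7323
  k=3: S(3,0) = 25.8282; S(3,1) = 13.1004; S(3,2) = 6.6447; S(3,3) = 3.3703
Terminal payoffs V(N, i) = max(K - S_T, 0):
  V(3,0) = 0.000000; V(3,1) = 0.000000; V(3,2) = 3.095272; V(3,3) = 6.369702
Backward induction: V(k, i) = exp(-r*dt) * [p * V(k+1, i) + (1-p) * V(k+1, i+1)].
  V(2,0) = exp(-r*dt) * [p*0.000000 + (1-p)*0.000000] = 0.000000
  V(2,1) = exp(-r*dt) * [p*0.000000 + (1-p)*3.095272] = 1.666665
  V(2,2) = exp(-r*dt) * [p*3.095272 + (1-p)*6.369702] = 4.778966
  V(1,0) = exp(-r*dt) * [p*0.000000 + (1-p)*1.666665] = 0.897425
  V(1,1) = exp(-r*dt) * [p*1.666665 + (1-p)*4.778966] = 3.299725
  V(0,0) = exp(-r*dt) * [p*0.897425 + (1-p)*3.299725] = 2.167923

Answer: Price = V(0,0) = 2.1679
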